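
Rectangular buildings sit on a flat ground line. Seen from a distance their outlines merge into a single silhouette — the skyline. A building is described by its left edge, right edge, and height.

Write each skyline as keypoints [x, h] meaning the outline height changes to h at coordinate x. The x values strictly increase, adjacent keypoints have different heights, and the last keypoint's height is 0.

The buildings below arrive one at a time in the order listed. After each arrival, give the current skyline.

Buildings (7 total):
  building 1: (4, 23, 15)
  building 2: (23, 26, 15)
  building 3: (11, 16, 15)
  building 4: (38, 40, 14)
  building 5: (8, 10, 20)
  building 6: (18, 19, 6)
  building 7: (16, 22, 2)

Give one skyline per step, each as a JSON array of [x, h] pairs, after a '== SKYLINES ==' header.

== SKYLINES ==
[[4,15],[23,0]]
[[4,15],[26,0]]
[[4,15],[26,0]]
[[4,15],[26,0],[38,14],[40,0]]
[[4,15],[8,20],[10,15],[26,0],[38,14],[40,0]]
[[4,15],[8,20],[10,15],[26,0],[38,14],[40,0]]
[[4,15],[8,20],[10,15],[26,0],[38,14],[40,0]]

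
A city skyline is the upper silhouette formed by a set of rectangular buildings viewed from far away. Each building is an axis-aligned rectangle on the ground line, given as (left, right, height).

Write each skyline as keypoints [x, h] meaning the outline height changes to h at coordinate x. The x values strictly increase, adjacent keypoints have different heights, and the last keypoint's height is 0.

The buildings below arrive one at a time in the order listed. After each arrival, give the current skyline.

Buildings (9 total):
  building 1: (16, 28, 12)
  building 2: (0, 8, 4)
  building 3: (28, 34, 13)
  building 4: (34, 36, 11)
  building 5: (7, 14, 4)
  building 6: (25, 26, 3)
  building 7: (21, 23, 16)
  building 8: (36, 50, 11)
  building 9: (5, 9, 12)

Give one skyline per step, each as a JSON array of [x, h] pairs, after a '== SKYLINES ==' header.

== SKYLINES ==
[[16,12],[28,0]]
[[0,4],[8,0],[16,12],[28,0]]
[[0,4],[8,0],[16,12],[28,13],[34,0]]
[[0,4],[8,0],[16,12],[28,13],[34,11],[36,0]]
[[0,4],[14,0],[16,12],[28,13],[34,11],[36,0]]
[[0,4],[14,0],[16,12],[28,13],[34,11],[36,0]]
[[0,4],[14,0],[16,12],[21,16],[23,12],[28,13],[34,11],[36,0]]
[[0,4],[14,0],[16,12],[21,16],[23,12],[28,13],[34,11],[50,0]]
[[0,4],[5,12],[9,4],[14,0],[16,12],[21,16],[23,12],[28,13],[34,11],[50,0]]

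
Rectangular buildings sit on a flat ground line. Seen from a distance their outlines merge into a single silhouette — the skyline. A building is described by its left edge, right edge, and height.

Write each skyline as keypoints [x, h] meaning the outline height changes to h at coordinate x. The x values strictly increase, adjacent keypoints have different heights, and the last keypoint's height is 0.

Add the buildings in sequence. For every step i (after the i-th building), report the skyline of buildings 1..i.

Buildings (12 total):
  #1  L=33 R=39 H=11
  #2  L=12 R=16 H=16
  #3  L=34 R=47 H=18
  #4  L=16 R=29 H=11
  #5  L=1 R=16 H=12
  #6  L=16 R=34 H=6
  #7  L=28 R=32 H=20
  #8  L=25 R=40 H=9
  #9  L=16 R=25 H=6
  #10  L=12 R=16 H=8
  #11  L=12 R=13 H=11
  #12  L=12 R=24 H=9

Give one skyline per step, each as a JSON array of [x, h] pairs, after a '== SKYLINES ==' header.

== SKYLINES ==
[[33,11],[39,0]]
[[12,16],[16,0],[33,11],[39,0]]
[[12,16],[16,0],[33,11],[34,18],[47,0]]
[[12,16],[16,11],[29,0],[33,11],[34,18],[47,0]]
[[1,12],[12,16],[16,11],[29,0],[33,11],[34,18],[47,0]]
[[1,12],[12,16],[16,11],[29,6],[33,11],[34,18],[47,0]]
[[1,12],[12,16],[16,11],[28,20],[32,6],[33,11],[34,18],[47,0]]
[[1,12],[12,16],[16,11],[28,20],[32,9],[33,11],[34,18],[47,0]]
[[1,12],[12,16],[16,11],[28,20],[32,9],[33,11],[34,18],[47,0]]
[[1,12],[12,16],[16,11],[28,20],[32,9],[33,11],[34,18],[47,0]]
[[1,12],[12,16],[16,11],[28,20],[32,9],[33,11],[34,18],[47,0]]
[[1,12],[12,16],[16,11],[28,20],[32,9],[33,11],[34,18],[47,0]]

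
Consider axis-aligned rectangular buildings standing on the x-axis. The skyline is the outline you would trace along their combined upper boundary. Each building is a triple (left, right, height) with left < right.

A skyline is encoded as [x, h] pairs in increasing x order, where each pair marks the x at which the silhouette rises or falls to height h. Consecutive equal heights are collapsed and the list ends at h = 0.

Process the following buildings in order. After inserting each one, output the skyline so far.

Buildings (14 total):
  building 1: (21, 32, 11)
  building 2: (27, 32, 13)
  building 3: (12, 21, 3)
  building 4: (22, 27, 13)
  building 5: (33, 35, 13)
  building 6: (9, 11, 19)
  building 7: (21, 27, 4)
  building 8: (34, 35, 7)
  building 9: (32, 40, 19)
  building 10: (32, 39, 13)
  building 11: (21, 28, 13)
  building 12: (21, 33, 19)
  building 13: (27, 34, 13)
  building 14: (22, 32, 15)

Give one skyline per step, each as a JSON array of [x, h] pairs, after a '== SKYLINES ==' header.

== SKYLINES ==
[[21,11],[32,0]]
[[21,11],[27,13],[32,0]]
[[12,3],[21,11],[27,13],[32,0]]
[[12,3],[21,11],[22,13],[32,0]]
[[12,3],[21,11],[22,13],[32,0],[33,13],[35,0]]
[[9,19],[11,0],[12,3],[21,11],[22,13],[32,0],[33,13],[35,0]]
[[9,19],[11,0],[12,3],[21,11],[22,13],[32,0],[33,13],[35,0]]
[[9,19],[11,0],[12,3],[21,11],[22,13],[32,0],[33,13],[35,0]]
[[9,19],[11,0],[12,3],[21,11],[22,13],[32,19],[40,0]]
[[9,19],[11,0],[12,3],[21,11],[22,13],[32,19],[40,0]]
[[9,19],[11,0],[12,3],[21,13],[32,19],[40,0]]
[[9,19],[11,0],[12,3],[21,19],[40,0]]
[[9,19],[11,0],[12,3],[21,19],[40,0]]
[[9,19],[11,0],[12,3],[21,19],[40,0]]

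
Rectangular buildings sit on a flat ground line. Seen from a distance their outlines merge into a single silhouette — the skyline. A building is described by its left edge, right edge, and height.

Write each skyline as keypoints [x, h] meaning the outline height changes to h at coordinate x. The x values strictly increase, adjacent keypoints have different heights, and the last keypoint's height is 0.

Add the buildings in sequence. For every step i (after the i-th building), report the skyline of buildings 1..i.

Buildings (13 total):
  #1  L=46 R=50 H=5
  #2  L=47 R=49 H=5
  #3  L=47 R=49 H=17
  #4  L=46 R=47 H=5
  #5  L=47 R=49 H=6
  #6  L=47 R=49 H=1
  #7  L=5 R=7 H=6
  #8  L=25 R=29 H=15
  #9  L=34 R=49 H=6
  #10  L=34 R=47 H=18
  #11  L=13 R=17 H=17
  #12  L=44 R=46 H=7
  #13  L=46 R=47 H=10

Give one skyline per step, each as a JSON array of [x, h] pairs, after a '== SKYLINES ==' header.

== SKYLINES ==
[[46,5],[50,0]]
[[46,5],[50,0]]
[[46,5],[47,17],[49,5],[50,0]]
[[46,5],[47,17],[49,5],[50,0]]
[[46,5],[47,17],[49,5],[50,0]]
[[46,5],[47,17],[49,5],[50,0]]
[[5,6],[7,0],[46,5],[47,17],[49,5],[50,0]]
[[5,6],[7,0],[25,15],[29,0],[46,5],[47,17],[49,5],[50,0]]
[[5,6],[7,0],[25,15],[29,0],[34,6],[47,17],[49,5],[50,0]]
[[5,6],[7,0],[25,15],[29,0],[34,18],[47,17],[49,5],[50,0]]
[[5,6],[7,0],[13,17],[17,0],[25,15],[29,0],[34,18],[47,17],[49,5],[50,0]]
[[5,6],[7,0],[13,17],[17,0],[25,15],[29,0],[34,18],[47,17],[49,5],[50,0]]
[[5,6],[7,0],[13,17],[17,0],[25,15],[29,0],[34,18],[47,17],[49,5],[50,0]]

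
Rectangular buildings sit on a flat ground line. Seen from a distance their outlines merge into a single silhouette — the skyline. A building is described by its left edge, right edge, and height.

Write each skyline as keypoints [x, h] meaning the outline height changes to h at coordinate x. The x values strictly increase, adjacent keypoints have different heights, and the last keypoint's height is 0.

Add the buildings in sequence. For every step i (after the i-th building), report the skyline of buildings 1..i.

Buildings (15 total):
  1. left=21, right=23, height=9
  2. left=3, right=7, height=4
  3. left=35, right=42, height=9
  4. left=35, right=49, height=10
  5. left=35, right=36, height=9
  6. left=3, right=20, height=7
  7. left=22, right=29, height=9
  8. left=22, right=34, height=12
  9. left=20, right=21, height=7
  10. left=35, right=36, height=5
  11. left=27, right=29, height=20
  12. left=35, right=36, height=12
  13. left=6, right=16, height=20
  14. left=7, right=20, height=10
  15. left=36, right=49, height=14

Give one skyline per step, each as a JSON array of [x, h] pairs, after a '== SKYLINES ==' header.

== SKYLINES ==
[[21,9],[23,0]]
[[3,4],[7,0],[21,9],[23,0]]
[[3,4],[7,0],[21,9],[23,0],[35,9],[42,0]]
[[3,4],[7,0],[21,9],[23,0],[35,10],[49,0]]
[[3,4],[7,0],[21,9],[23,0],[35,10],[49,0]]
[[3,7],[20,0],[21,9],[23,0],[35,10],[49,0]]
[[3,7],[20,0],[21,9],[29,0],[35,10],[49,0]]
[[3,7],[20,0],[21,9],[22,12],[34,0],[35,10],[49,0]]
[[3,7],[21,9],[22,12],[34,0],[35,10],[49,0]]
[[3,7],[21,9],[22,12],[34,0],[35,10],[49,0]]
[[3,7],[21,9],[22,12],[27,20],[29,12],[34,0],[35,10],[49,0]]
[[3,7],[21,9],[22,12],[27,20],[29,12],[34,0],[35,12],[36,10],[49,0]]
[[3,7],[6,20],[16,7],[21,9],[22,12],[27,20],[29,12],[34,0],[35,12],[36,10],[49,0]]
[[3,7],[6,20],[16,10],[20,7],[21,9],[22,12],[27,20],[29,12],[34,0],[35,12],[36,10],[49,0]]
[[3,7],[6,20],[16,10],[20,7],[21,9],[22,12],[27,20],[29,12],[34,0],[35,12],[36,14],[49,0]]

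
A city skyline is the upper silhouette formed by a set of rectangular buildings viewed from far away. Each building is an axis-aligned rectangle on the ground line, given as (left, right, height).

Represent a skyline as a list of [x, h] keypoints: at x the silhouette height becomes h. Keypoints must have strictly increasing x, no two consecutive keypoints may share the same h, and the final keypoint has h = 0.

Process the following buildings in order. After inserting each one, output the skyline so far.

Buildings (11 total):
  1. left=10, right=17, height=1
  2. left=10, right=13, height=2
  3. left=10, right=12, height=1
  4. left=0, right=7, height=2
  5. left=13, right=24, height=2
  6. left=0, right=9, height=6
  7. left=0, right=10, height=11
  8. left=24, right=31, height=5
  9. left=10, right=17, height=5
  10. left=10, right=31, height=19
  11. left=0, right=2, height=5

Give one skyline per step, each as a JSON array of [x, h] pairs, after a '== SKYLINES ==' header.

== SKYLINES ==
[[10,1],[17,0]]
[[10,2],[13,1],[17,0]]
[[10,2],[13,1],[17,0]]
[[0,2],[7,0],[10,2],[13,1],[17,0]]
[[0,2],[7,0],[10,2],[24,0]]
[[0,6],[9,0],[10,2],[24,0]]
[[0,11],[10,2],[24,0]]
[[0,11],[10,2],[24,5],[31,0]]
[[0,11],[10,5],[17,2],[24,5],[31,0]]
[[0,11],[10,19],[31,0]]
[[0,11],[10,19],[31,0]]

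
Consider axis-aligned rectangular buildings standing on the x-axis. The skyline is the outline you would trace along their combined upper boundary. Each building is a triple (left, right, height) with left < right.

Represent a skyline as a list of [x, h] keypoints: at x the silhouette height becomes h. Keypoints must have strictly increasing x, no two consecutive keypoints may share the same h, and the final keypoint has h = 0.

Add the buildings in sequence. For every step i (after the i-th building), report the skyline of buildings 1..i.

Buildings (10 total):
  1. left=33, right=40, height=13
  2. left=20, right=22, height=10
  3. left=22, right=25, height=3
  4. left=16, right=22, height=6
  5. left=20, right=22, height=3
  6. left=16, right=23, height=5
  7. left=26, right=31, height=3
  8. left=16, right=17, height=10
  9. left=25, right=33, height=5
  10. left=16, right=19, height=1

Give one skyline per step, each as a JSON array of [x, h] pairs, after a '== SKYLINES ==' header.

== SKYLINES ==
[[33,13],[40,0]]
[[20,10],[22,0],[33,13],[40,0]]
[[20,10],[22,3],[25,0],[33,13],[40,0]]
[[16,6],[20,10],[22,3],[25,0],[33,13],[40,0]]
[[16,6],[20,10],[22,3],[25,0],[33,13],[40,0]]
[[16,6],[20,10],[22,5],[23,3],[25,0],[33,13],[40,0]]
[[16,6],[20,10],[22,5],[23,3],[25,0],[26,3],[31,0],[33,13],[40,0]]
[[16,10],[17,6],[20,10],[22,5],[23,3],[25,0],[26,3],[31,0],[33,13],[40,0]]
[[16,10],[17,6],[20,10],[22,5],[23,3],[25,5],[33,13],[40,0]]
[[16,10],[17,6],[20,10],[22,5],[23,3],[25,5],[33,13],[40,0]]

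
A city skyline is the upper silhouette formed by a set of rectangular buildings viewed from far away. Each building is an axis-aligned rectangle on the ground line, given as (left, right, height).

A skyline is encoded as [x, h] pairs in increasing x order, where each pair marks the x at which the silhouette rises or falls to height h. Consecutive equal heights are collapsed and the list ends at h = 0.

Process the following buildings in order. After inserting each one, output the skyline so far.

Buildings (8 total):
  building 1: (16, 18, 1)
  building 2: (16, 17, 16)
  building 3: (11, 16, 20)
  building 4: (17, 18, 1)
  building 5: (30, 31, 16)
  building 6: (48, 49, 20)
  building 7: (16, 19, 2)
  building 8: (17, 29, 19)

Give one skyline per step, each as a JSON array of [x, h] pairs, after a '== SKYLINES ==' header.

== SKYLINES ==
[[16,1],[18,0]]
[[16,16],[17,1],[18,0]]
[[11,20],[16,16],[17,1],[18,0]]
[[11,20],[16,16],[17,1],[18,0]]
[[11,20],[16,16],[17,1],[18,0],[30,16],[31,0]]
[[11,20],[16,16],[17,1],[18,0],[30,16],[31,0],[48,20],[49,0]]
[[11,20],[16,16],[17,2],[19,0],[30,16],[31,0],[48,20],[49,0]]
[[11,20],[16,16],[17,19],[29,0],[30,16],[31,0],[48,20],[49,0]]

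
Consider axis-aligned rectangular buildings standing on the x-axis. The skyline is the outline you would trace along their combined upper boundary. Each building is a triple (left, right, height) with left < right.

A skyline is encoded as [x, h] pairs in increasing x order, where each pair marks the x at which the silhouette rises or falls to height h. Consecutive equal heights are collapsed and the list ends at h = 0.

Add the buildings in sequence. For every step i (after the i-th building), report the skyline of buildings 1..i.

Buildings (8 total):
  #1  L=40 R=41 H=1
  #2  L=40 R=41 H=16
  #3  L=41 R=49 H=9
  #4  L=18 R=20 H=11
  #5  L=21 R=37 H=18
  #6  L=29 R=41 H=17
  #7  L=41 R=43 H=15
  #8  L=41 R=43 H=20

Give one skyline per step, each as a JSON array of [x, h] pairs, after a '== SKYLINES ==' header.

== SKYLINES ==
[[40,1],[41,0]]
[[40,16],[41,0]]
[[40,16],[41,9],[49,0]]
[[18,11],[20,0],[40,16],[41,9],[49,0]]
[[18,11],[20,0],[21,18],[37,0],[40,16],[41,9],[49,0]]
[[18,11],[20,0],[21,18],[37,17],[41,9],[49,0]]
[[18,11],[20,0],[21,18],[37,17],[41,15],[43,9],[49,0]]
[[18,11],[20,0],[21,18],[37,17],[41,20],[43,9],[49,0]]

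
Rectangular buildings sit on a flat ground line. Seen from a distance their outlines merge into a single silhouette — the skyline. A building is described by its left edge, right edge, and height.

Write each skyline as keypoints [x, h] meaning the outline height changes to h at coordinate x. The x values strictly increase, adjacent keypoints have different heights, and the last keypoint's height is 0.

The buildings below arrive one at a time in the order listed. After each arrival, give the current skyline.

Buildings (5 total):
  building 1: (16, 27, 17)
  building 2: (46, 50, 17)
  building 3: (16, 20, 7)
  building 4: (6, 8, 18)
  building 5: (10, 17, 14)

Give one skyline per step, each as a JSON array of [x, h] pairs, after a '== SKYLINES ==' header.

== SKYLINES ==
[[16,17],[27,0]]
[[16,17],[27,0],[46,17],[50,0]]
[[16,17],[27,0],[46,17],[50,0]]
[[6,18],[8,0],[16,17],[27,0],[46,17],[50,0]]
[[6,18],[8,0],[10,14],[16,17],[27,0],[46,17],[50,0]]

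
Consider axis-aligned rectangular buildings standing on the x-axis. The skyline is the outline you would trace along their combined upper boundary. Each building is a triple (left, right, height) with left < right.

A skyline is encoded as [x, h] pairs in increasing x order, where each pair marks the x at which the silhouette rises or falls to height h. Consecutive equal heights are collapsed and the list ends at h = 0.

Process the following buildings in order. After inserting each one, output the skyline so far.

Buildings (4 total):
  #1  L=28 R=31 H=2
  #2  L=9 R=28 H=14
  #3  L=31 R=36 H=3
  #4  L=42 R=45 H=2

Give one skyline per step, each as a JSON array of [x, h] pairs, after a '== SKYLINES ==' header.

== SKYLINES ==
[[28,2],[31,0]]
[[9,14],[28,2],[31,0]]
[[9,14],[28,2],[31,3],[36,0]]
[[9,14],[28,2],[31,3],[36,0],[42,2],[45,0]]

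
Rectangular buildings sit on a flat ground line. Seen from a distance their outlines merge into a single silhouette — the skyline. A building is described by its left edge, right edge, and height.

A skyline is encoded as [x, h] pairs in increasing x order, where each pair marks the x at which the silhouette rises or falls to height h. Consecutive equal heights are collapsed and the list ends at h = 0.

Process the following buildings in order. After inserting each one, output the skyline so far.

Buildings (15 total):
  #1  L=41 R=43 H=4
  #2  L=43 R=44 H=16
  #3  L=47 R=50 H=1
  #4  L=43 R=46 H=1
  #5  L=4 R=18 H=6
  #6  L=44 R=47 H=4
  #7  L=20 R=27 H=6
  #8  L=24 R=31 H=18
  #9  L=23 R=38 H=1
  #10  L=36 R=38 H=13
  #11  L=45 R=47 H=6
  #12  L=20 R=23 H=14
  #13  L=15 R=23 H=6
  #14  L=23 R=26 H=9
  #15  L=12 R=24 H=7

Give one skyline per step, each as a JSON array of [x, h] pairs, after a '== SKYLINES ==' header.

== SKYLINES ==
[[41,4],[43,0]]
[[41,4],[43,16],[44,0]]
[[41,4],[43,16],[44,0],[47,1],[50,0]]
[[41,4],[43,16],[44,1],[46,0],[47,1],[50,0]]
[[4,6],[18,0],[41,4],[43,16],[44,1],[46,0],[47,1],[50,0]]
[[4,6],[18,0],[41,4],[43,16],[44,4],[47,1],[50,0]]
[[4,6],[18,0],[20,6],[27,0],[41,4],[43,16],[44,4],[47,1],[50,0]]
[[4,6],[18,0],[20,6],[24,18],[31,0],[41,4],[43,16],[44,4],[47,1],[50,0]]
[[4,6],[18,0],[20,6],[24,18],[31,1],[38,0],[41,4],[43,16],[44,4],[47,1],[50,0]]
[[4,6],[18,0],[20,6],[24,18],[31,1],[36,13],[38,0],[41,4],[43,16],[44,4],[47,1],[50,0]]
[[4,6],[18,0],[20,6],[24,18],[31,1],[36,13],[38,0],[41,4],[43,16],[44,4],[45,6],[47,1],[50,0]]
[[4,6],[18,0],[20,14],[23,6],[24,18],[31,1],[36,13],[38,0],[41,4],[43,16],[44,4],[45,6],[47,1],[50,0]]
[[4,6],[20,14],[23,6],[24,18],[31,1],[36,13],[38,0],[41,4],[43,16],[44,4],[45,6],[47,1],[50,0]]
[[4,6],[20,14],[23,9],[24,18],[31,1],[36,13],[38,0],[41,4],[43,16],[44,4],[45,6],[47,1],[50,0]]
[[4,6],[12,7],[20,14],[23,9],[24,18],[31,1],[36,13],[38,0],[41,4],[43,16],[44,4],[45,6],[47,1],[50,0]]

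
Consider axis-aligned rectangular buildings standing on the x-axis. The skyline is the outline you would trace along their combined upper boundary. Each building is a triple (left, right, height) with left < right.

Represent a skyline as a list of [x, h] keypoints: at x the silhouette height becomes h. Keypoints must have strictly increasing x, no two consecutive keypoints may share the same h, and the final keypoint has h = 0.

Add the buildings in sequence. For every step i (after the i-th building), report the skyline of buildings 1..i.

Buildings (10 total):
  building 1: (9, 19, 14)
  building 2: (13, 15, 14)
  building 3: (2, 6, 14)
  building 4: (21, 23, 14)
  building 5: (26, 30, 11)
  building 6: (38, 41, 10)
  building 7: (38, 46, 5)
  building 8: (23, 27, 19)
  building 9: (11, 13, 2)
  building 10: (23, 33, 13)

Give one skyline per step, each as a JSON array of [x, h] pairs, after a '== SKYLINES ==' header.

== SKYLINES ==
[[9,14],[19,0]]
[[9,14],[19,0]]
[[2,14],[6,0],[9,14],[19,0]]
[[2,14],[6,0],[9,14],[19,0],[21,14],[23,0]]
[[2,14],[6,0],[9,14],[19,0],[21,14],[23,0],[26,11],[30,0]]
[[2,14],[6,0],[9,14],[19,0],[21,14],[23,0],[26,11],[30,0],[38,10],[41,0]]
[[2,14],[6,0],[9,14],[19,0],[21,14],[23,0],[26,11],[30,0],[38,10],[41,5],[46,0]]
[[2,14],[6,0],[9,14],[19,0],[21,14],[23,19],[27,11],[30,0],[38,10],[41,5],[46,0]]
[[2,14],[6,0],[9,14],[19,0],[21,14],[23,19],[27,11],[30,0],[38,10],[41,5],[46,0]]
[[2,14],[6,0],[9,14],[19,0],[21,14],[23,19],[27,13],[33,0],[38,10],[41,5],[46,0]]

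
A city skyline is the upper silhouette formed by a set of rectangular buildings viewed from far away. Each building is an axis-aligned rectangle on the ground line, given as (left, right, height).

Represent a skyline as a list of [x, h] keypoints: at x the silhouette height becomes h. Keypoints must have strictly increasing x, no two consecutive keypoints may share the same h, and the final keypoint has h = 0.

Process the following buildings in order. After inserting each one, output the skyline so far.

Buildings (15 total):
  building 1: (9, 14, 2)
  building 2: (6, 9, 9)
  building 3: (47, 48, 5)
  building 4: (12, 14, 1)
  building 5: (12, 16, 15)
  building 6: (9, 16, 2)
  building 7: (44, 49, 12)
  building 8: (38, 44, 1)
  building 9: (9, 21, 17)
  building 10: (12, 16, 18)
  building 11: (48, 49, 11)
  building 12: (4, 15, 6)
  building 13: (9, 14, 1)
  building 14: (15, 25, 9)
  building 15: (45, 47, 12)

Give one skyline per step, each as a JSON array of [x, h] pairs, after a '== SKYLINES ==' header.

== SKYLINES ==
[[9,2],[14,0]]
[[6,9],[9,2],[14,0]]
[[6,9],[9,2],[14,0],[47,5],[48,0]]
[[6,9],[9,2],[14,0],[47,5],[48,0]]
[[6,9],[9,2],[12,15],[16,0],[47,5],[48,0]]
[[6,9],[9,2],[12,15],[16,0],[47,5],[48,0]]
[[6,9],[9,2],[12,15],[16,0],[44,12],[49,0]]
[[6,9],[9,2],[12,15],[16,0],[38,1],[44,12],[49,0]]
[[6,9],[9,17],[21,0],[38,1],[44,12],[49,0]]
[[6,9],[9,17],[12,18],[16,17],[21,0],[38,1],[44,12],[49,0]]
[[6,9],[9,17],[12,18],[16,17],[21,0],[38,1],[44,12],[49,0]]
[[4,6],[6,9],[9,17],[12,18],[16,17],[21,0],[38,1],[44,12],[49,0]]
[[4,6],[6,9],[9,17],[12,18],[16,17],[21,0],[38,1],[44,12],[49,0]]
[[4,6],[6,9],[9,17],[12,18],[16,17],[21,9],[25,0],[38,1],[44,12],[49,0]]
[[4,6],[6,9],[9,17],[12,18],[16,17],[21,9],[25,0],[38,1],[44,12],[49,0]]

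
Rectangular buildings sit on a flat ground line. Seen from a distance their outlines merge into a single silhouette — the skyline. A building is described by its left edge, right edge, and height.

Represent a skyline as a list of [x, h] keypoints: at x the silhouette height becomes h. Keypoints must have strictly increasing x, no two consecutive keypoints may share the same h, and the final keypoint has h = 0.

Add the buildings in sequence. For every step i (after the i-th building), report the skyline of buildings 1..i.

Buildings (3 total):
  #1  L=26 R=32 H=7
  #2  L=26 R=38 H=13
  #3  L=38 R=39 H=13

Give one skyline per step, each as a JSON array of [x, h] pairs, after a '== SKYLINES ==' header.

== SKYLINES ==
[[26,7],[32,0]]
[[26,13],[38,0]]
[[26,13],[39,0]]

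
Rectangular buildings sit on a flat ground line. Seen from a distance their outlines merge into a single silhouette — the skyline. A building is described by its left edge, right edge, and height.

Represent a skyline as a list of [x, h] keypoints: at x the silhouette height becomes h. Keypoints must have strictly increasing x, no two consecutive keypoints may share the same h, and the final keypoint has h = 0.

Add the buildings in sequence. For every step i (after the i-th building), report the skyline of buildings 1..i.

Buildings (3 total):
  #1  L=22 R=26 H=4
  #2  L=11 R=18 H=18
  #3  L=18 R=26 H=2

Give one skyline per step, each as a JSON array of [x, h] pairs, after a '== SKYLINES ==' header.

== SKYLINES ==
[[22,4],[26,0]]
[[11,18],[18,0],[22,4],[26,0]]
[[11,18],[18,2],[22,4],[26,0]]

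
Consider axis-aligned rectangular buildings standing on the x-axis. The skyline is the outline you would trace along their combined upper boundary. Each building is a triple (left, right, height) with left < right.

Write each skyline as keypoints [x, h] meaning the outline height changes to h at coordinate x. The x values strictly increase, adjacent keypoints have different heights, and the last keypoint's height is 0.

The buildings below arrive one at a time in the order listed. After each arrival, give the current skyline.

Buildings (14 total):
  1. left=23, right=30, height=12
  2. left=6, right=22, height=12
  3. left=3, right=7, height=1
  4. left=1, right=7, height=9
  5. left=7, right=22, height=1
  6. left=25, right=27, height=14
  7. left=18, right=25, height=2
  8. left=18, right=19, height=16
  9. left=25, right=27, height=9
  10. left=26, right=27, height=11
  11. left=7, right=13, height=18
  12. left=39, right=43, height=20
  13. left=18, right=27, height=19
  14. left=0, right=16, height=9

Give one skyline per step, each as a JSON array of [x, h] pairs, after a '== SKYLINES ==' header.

== SKYLINES ==
[[23,12],[30,0]]
[[6,12],[22,0],[23,12],[30,0]]
[[3,1],[6,12],[22,0],[23,12],[30,0]]
[[1,9],[6,12],[22,0],[23,12],[30,0]]
[[1,9],[6,12],[22,0],[23,12],[30,0]]
[[1,9],[6,12],[22,0],[23,12],[25,14],[27,12],[30,0]]
[[1,9],[6,12],[22,2],[23,12],[25,14],[27,12],[30,0]]
[[1,9],[6,12],[18,16],[19,12],[22,2],[23,12],[25,14],[27,12],[30,0]]
[[1,9],[6,12],[18,16],[19,12],[22,2],[23,12],[25,14],[27,12],[30,0]]
[[1,9],[6,12],[18,16],[19,12],[22,2],[23,12],[25,14],[27,12],[30,0]]
[[1,9],[6,12],[7,18],[13,12],[18,16],[19,12],[22,2],[23,12],[25,14],[27,12],[30,0]]
[[1,9],[6,12],[7,18],[13,12],[18,16],[19,12],[22,2],[23,12],[25,14],[27,12],[30,0],[39,20],[43,0]]
[[1,9],[6,12],[7,18],[13,12],[18,19],[27,12],[30,0],[39,20],[43,0]]
[[0,9],[6,12],[7,18],[13,12],[18,19],[27,12],[30,0],[39,20],[43,0]]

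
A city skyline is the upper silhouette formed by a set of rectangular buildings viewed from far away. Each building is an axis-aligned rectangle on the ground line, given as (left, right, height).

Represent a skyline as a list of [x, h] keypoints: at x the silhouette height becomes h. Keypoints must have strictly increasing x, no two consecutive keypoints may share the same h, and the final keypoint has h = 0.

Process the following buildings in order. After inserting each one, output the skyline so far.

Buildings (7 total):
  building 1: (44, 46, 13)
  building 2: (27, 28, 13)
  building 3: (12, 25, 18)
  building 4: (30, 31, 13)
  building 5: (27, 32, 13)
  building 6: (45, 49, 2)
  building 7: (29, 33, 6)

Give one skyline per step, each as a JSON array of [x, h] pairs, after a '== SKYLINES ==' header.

== SKYLINES ==
[[44,13],[46,0]]
[[27,13],[28,0],[44,13],[46,0]]
[[12,18],[25,0],[27,13],[28,0],[44,13],[46,0]]
[[12,18],[25,0],[27,13],[28,0],[30,13],[31,0],[44,13],[46,0]]
[[12,18],[25,0],[27,13],[32,0],[44,13],[46,0]]
[[12,18],[25,0],[27,13],[32,0],[44,13],[46,2],[49,0]]
[[12,18],[25,0],[27,13],[32,6],[33,0],[44,13],[46,2],[49,0]]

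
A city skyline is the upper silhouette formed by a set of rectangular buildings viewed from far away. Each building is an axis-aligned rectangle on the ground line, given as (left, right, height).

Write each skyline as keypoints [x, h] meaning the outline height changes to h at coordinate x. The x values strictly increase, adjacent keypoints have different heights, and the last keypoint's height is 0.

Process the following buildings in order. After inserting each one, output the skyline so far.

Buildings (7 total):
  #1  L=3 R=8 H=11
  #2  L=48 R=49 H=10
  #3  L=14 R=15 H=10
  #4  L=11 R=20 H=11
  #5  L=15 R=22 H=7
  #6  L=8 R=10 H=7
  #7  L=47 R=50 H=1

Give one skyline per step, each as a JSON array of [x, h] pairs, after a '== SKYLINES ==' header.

== SKYLINES ==
[[3,11],[8,0]]
[[3,11],[8,0],[48,10],[49,0]]
[[3,11],[8,0],[14,10],[15,0],[48,10],[49,0]]
[[3,11],[8,0],[11,11],[20,0],[48,10],[49,0]]
[[3,11],[8,0],[11,11],[20,7],[22,0],[48,10],[49,0]]
[[3,11],[8,7],[10,0],[11,11],[20,7],[22,0],[48,10],[49,0]]
[[3,11],[8,7],[10,0],[11,11],[20,7],[22,0],[47,1],[48,10],[49,1],[50,0]]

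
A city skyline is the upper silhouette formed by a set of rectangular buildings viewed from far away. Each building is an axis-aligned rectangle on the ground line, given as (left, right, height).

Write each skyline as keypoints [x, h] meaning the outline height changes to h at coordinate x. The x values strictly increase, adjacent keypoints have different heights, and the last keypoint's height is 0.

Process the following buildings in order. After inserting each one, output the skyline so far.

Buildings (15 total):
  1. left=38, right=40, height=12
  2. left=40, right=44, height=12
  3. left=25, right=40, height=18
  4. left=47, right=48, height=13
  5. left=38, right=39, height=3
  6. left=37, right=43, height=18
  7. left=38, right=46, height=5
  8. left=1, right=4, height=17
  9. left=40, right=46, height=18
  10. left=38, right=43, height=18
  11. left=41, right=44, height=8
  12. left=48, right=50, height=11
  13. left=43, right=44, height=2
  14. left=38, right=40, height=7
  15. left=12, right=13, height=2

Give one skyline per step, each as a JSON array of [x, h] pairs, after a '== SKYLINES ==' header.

== SKYLINES ==
[[38,12],[40,0]]
[[38,12],[44,0]]
[[25,18],[40,12],[44,0]]
[[25,18],[40,12],[44,0],[47,13],[48,0]]
[[25,18],[40,12],[44,0],[47,13],[48,0]]
[[25,18],[43,12],[44,0],[47,13],[48,0]]
[[25,18],[43,12],[44,5],[46,0],[47,13],[48,0]]
[[1,17],[4,0],[25,18],[43,12],[44,5],[46,0],[47,13],[48,0]]
[[1,17],[4,0],[25,18],[46,0],[47,13],[48,0]]
[[1,17],[4,0],[25,18],[46,0],[47,13],[48,0]]
[[1,17],[4,0],[25,18],[46,0],[47,13],[48,0]]
[[1,17],[4,0],[25,18],[46,0],[47,13],[48,11],[50,0]]
[[1,17],[4,0],[25,18],[46,0],[47,13],[48,11],[50,0]]
[[1,17],[4,0],[25,18],[46,0],[47,13],[48,11],[50,0]]
[[1,17],[4,0],[12,2],[13,0],[25,18],[46,0],[47,13],[48,11],[50,0]]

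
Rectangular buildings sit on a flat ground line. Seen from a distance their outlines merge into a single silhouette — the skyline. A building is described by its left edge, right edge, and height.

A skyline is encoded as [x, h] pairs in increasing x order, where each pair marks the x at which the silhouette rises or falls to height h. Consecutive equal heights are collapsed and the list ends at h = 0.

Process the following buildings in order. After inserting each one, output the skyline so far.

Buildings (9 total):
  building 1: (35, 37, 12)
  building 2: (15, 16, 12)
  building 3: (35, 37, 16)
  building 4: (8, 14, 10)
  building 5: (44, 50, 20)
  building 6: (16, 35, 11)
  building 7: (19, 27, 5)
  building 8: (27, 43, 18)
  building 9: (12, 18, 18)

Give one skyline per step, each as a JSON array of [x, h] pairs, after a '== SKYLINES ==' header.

== SKYLINES ==
[[35,12],[37,0]]
[[15,12],[16,0],[35,12],[37,0]]
[[15,12],[16,0],[35,16],[37,0]]
[[8,10],[14,0],[15,12],[16,0],[35,16],[37,0]]
[[8,10],[14,0],[15,12],[16,0],[35,16],[37,0],[44,20],[50,0]]
[[8,10],[14,0],[15,12],[16,11],[35,16],[37,0],[44,20],[50,0]]
[[8,10],[14,0],[15,12],[16,11],[35,16],[37,0],[44,20],[50,0]]
[[8,10],[14,0],[15,12],[16,11],[27,18],[43,0],[44,20],[50,0]]
[[8,10],[12,18],[18,11],[27,18],[43,0],[44,20],[50,0]]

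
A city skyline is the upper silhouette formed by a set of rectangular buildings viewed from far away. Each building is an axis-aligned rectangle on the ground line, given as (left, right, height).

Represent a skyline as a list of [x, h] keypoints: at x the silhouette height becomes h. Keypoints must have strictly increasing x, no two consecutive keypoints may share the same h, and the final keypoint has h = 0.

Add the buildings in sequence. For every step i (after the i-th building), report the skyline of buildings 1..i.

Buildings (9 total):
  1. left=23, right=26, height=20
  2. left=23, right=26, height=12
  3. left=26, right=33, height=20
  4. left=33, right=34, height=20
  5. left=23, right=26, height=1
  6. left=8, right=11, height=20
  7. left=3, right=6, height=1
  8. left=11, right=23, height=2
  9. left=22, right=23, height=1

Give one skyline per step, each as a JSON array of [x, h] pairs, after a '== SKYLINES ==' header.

== SKYLINES ==
[[23,20],[26,0]]
[[23,20],[26,0]]
[[23,20],[33,0]]
[[23,20],[34,0]]
[[23,20],[34,0]]
[[8,20],[11,0],[23,20],[34,0]]
[[3,1],[6,0],[8,20],[11,0],[23,20],[34,0]]
[[3,1],[6,0],[8,20],[11,2],[23,20],[34,0]]
[[3,1],[6,0],[8,20],[11,2],[23,20],[34,0]]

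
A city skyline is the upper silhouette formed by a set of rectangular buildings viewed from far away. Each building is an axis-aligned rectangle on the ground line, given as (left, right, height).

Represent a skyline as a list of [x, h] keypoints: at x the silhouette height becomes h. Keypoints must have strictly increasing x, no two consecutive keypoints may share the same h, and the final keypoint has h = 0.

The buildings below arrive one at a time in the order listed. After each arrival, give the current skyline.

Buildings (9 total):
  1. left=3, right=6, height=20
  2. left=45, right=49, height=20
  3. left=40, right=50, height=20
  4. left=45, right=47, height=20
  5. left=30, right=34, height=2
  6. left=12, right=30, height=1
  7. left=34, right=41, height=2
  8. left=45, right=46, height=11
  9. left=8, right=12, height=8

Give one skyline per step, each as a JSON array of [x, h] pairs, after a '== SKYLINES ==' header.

== SKYLINES ==
[[3,20],[6,0]]
[[3,20],[6,0],[45,20],[49,0]]
[[3,20],[6,0],[40,20],[50,0]]
[[3,20],[6,0],[40,20],[50,0]]
[[3,20],[6,0],[30,2],[34,0],[40,20],[50,0]]
[[3,20],[6,0],[12,1],[30,2],[34,0],[40,20],[50,0]]
[[3,20],[6,0],[12,1],[30,2],[40,20],[50,0]]
[[3,20],[6,0],[12,1],[30,2],[40,20],[50,0]]
[[3,20],[6,0],[8,8],[12,1],[30,2],[40,20],[50,0]]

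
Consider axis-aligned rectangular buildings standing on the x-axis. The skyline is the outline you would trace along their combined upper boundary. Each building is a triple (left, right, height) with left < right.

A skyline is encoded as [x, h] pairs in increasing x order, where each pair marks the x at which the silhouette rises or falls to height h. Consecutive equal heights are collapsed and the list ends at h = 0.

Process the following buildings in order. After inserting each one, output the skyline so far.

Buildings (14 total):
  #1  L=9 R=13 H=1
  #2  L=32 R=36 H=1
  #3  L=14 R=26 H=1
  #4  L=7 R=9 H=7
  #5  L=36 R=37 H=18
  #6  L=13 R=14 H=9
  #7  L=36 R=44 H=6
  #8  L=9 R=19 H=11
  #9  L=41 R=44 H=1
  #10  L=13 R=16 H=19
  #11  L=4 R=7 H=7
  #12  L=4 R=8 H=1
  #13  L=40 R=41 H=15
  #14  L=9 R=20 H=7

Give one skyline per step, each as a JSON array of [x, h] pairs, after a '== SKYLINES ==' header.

== SKYLINES ==
[[9,1],[13,0]]
[[9,1],[13,0],[32,1],[36,0]]
[[9,1],[13,0],[14,1],[26,0],[32,1],[36,0]]
[[7,7],[9,1],[13,0],[14,1],[26,0],[32,1],[36,0]]
[[7,7],[9,1],[13,0],[14,1],[26,0],[32,1],[36,18],[37,0]]
[[7,7],[9,1],[13,9],[14,1],[26,0],[32,1],[36,18],[37,0]]
[[7,7],[9,1],[13,9],[14,1],[26,0],[32,1],[36,18],[37,6],[44,0]]
[[7,7],[9,11],[19,1],[26,0],[32,1],[36,18],[37,6],[44,0]]
[[7,7],[9,11],[19,1],[26,0],[32,1],[36,18],[37,6],[44,0]]
[[7,7],[9,11],[13,19],[16,11],[19,1],[26,0],[32,1],[36,18],[37,6],[44,0]]
[[4,7],[9,11],[13,19],[16,11],[19,1],[26,0],[32,1],[36,18],[37,6],[44,0]]
[[4,7],[9,11],[13,19],[16,11],[19,1],[26,0],[32,1],[36,18],[37,6],[44,0]]
[[4,7],[9,11],[13,19],[16,11],[19,1],[26,0],[32,1],[36,18],[37,6],[40,15],[41,6],[44,0]]
[[4,7],[9,11],[13,19],[16,11],[19,7],[20,1],[26,0],[32,1],[36,18],[37,6],[40,15],[41,6],[44,0]]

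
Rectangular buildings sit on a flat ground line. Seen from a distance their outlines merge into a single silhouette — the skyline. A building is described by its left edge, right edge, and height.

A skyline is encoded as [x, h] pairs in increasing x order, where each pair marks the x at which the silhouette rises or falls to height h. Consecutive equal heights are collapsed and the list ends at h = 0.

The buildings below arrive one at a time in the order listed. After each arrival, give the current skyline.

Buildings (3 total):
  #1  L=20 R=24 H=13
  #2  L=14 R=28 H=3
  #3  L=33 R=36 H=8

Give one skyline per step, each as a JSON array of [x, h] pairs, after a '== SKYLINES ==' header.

== SKYLINES ==
[[20,13],[24,0]]
[[14,3],[20,13],[24,3],[28,0]]
[[14,3],[20,13],[24,3],[28,0],[33,8],[36,0]]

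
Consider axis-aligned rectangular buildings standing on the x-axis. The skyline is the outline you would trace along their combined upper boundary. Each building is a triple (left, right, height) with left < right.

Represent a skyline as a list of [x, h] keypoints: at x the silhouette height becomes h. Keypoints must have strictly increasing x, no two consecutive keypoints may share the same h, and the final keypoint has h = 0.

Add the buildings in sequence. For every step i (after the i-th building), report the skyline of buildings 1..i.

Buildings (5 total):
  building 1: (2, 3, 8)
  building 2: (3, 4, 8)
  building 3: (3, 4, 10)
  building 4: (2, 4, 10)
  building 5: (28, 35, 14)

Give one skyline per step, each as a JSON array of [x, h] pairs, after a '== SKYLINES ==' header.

== SKYLINES ==
[[2,8],[3,0]]
[[2,8],[4,0]]
[[2,8],[3,10],[4,0]]
[[2,10],[4,0]]
[[2,10],[4,0],[28,14],[35,0]]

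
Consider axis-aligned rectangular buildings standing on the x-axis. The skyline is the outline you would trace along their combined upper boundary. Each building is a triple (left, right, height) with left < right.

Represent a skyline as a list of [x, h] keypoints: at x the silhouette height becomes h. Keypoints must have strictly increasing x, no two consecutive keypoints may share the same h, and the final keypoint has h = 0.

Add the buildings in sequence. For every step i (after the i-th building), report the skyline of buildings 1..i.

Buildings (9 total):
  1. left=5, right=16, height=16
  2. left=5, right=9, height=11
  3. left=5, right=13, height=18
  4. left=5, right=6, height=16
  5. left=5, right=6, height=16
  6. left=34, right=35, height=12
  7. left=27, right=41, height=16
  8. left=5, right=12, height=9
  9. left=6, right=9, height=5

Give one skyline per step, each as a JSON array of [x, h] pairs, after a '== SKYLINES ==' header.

== SKYLINES ==
[[5,16],[16,0]]
[[5,16],[16,0]]
[[5,18],[13,16],[16,0]]
[[5,18],[13,16],[16,0]]
[[5,18],[13,16],[16,0]]
[[5,18],[13,16],[16,0],[34,12],[35,0]]
[[5,18],[13,16],[16,0],[27,16],[41,0]]
[[5,18],[13,16],[16,0],[27,16],[41,0]]
[[5,18],[13,16],[16,0],[27,16],[41,0]]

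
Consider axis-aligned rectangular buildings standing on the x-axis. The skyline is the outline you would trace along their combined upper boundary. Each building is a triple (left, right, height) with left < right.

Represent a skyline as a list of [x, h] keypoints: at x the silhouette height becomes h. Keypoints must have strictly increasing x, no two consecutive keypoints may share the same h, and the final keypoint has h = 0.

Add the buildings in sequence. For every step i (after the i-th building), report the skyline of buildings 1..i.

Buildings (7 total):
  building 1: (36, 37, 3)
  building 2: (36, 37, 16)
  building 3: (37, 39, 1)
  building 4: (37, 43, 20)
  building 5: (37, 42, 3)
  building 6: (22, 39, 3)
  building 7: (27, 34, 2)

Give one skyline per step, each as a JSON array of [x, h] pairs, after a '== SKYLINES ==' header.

== SKYLINES ==
[[36,3],[37,0]]
[[36,16],[37,0]]
[[36,16],[37,1],[39,0]]
[[36,16],[37,20],[43,0]]
[[36,16],[37,20],[43,0]]
[[22,3],[36,16],[37,20],[43,0]]
[[22,3],[36,16],[37,20],[43,0]]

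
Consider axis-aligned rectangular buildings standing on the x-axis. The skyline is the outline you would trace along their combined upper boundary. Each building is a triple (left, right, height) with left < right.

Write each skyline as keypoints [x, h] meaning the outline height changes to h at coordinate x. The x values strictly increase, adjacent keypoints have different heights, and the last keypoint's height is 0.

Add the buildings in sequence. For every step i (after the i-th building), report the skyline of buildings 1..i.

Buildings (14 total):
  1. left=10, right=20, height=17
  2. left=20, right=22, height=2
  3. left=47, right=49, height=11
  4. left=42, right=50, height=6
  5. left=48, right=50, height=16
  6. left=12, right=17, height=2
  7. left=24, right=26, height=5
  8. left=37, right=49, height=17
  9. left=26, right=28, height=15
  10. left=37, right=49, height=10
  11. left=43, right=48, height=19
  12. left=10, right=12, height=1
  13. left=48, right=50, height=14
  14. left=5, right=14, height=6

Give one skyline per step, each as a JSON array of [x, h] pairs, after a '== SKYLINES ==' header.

== SKYLINES ==
[[10,17],[20,0]]
[[10,17],[20,2],[22,0]]
[[10,17],[20,2],[22,0],[47,11],[49,0]]
[[10,17],[20,2],[22,0],[42,6],[47,11],[49,6],[50,0]]
[[10,17],[20,2],[22,0],[42,6],[47,11],[48,16],[50,0]]
[[10,17],[20,2],[22,0],[42,6],[47,11],[48,16],[50,0]]
[[10,17],[20,2],[22,0],[24,5],[26,0],[42,6],[47,11],[48,16],[50,0]]
[[10,17],[20,2],[22,0],[24,5],[26,0],[37,17],[49,16],[50,0]]
[[10,17],[20,2],[22,0],[24,5],[26,15],[28,0],[37,17],[49,16],[50,0]]
[[10,17],[20,2],[22,0],[24,5],[26,15],[28,0],[37,17],[49,16],[50,0]]
[[10,17],[20,2],[22,0],[24,5],[26,15],[28,0],[37,17],[43,19],[48,17],[49,16],[50,0]]
[[10,17],[20,2],[22,0],[24,5],[26,15],[28,0],[37,17],[43,19],[48,17],[49,16],[50,0]]
[[10,17],[20,2],[22,0],[24,5],[26,15],[28,0],[37,17],[43,19],[48,17],[49,16],[50,0]]
[[5,6],[10,17],[20,2],[22,0],[24,5],[26,15],[28,0],[37,17],[43,19],[48,17],[49,16],[50,0]]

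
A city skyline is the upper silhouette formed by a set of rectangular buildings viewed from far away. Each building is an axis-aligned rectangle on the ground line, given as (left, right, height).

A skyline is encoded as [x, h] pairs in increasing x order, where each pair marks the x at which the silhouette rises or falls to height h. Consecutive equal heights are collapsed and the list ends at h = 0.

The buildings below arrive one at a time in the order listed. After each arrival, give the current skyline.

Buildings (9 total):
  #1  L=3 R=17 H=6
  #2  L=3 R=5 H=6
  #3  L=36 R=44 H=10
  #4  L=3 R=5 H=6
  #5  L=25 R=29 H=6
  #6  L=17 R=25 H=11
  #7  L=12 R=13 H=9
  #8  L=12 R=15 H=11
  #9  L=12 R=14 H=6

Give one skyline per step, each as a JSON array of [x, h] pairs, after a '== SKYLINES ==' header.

== SKYLINES ==
[[3,6],[17,0]]
[[3,6],[17,0]]
[[3,6],[17,0],[36,10],[44,0]]
[[3,6],[17,0],[36,10],[44,0]]
[[3,6],[17,0],[25,6],[29,0],[36,10],[44,0]]
[[3,6],[17,11],[25,6],[29,0],[36,10],[44,0]]
[[3,6],[12,9],[13,6],[17,11],[25,6],[29,0],[36,10],[44,0]]
[[3,6],[12,11],[15,6],[17,11],[25,6],[29,0],[36,10],[44,0]]
[[3,6],[12,11],[15,6],[17,11],[25,6],[29,0],[36,10],[44,0]]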